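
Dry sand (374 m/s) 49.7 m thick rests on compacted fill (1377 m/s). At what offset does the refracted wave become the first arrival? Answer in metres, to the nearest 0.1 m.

θ_c = arcsin(374/1377) = 15.76°, so cos θ_c = 0.9624 and tᵢ = 2h cos θ_c/V₁ = 0.2558 s.
At crossover x/V₁ = x/V₂ + tᵢ ⇒ x = tᵢ/(1/V₁ − 1/V₂) = 0.25578/(2.6738e-03 − 7.2622e-04) = 131.33 m.

131.3 m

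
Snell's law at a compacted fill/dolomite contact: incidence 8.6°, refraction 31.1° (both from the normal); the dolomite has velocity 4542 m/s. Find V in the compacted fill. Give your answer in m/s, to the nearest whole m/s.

Snell's law: sin 8.6°/V₁ = sin 31.1°/V₂.
V₁ = V₂·sin 8.6°/sin 31.1° = 4542 × 0.2895 = 1314.90 m/s.

1315 m/s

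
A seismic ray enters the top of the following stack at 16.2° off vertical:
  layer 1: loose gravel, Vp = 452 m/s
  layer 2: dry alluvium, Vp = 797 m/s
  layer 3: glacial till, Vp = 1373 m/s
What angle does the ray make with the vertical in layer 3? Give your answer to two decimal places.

57.94°

Ray parameter p = sin 16.2° / 452 = 6.1724e-04 s/m.
sin θ_3 = p·V_3 = 6.1724e-04 × 1373 = 0.8475.
θ_3 = arcsin 0.8475 = 57.94°.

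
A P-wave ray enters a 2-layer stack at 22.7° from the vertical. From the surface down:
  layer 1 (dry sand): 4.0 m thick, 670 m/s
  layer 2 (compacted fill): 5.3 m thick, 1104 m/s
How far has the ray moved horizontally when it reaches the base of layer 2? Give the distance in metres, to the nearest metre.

Ray parameter p = sin 22.7° / 670 m/s = 5.7598e-04 s/m.
Layer 1: θ = 22.70°; offset = 4.0·tan 22.70° = 1.673 m.
Layer 2: sin θ = p·1104 = 0.6359 → θ = 39.49°; offset = 5.3·tan 39.49° = 4.367 m.
Σ offsets = 6.040 m.

6 m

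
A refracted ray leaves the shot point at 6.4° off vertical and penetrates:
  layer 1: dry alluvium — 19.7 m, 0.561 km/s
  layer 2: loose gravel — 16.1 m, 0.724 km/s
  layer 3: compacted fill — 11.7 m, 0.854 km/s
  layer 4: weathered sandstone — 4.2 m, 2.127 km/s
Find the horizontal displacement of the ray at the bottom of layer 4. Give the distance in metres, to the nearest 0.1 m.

8.5 m

Apply Snell's law at each interface; in layer i the horizontal offset is hᵢ·tan θᵢ.
Layer 1: θ = 6.40°; offset = 19.7·tan 6.40° = 2.210 m.
Layer 2: sin θ = 0.724·sin 6.4°/0.561 = 0.1439, θ = 8.27°; offset = 16.1·tan 8.27° = 2.340 m.
Layer 3: sin θ = 0.854·sin 6.4°/0.561 = 0.1697, θ = 9.77°; offset = 11.7·tan 9.77° = 2.015 m.
Layer 4: sin θ = 2.127·sin 6.4°/0.561 = 0.4226, θ = 25.00°; offset = 4.2·tan 25.00° = 1.959 m.
Total horizontal offset = 8.523 m.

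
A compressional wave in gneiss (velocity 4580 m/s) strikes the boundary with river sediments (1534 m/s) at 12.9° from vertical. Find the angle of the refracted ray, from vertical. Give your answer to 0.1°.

sin θ₁/V₁ = sin θ₂/V₂ ⇒ sin θ₂ = 1534·sin 12.9°/4580 = 1534·0.2233/4580 = 0.0748.
θ₂ = sin⁻¹(0.0748) = 4.29° (from vertical).

4.3°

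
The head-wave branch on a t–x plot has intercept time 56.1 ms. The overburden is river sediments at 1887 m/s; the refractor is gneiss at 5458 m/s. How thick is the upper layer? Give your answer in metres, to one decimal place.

θ_c = arcsin(1887/5458) = 20.23°; cos θ_c = 0.9383.
tᵢ = 2h cos θ_c/V₁ ⇒ h = tᵢ·V₁/(2 cos θ_c) = 0.0561·1887/(2·0.9383) = 56.41 m.

56.4 m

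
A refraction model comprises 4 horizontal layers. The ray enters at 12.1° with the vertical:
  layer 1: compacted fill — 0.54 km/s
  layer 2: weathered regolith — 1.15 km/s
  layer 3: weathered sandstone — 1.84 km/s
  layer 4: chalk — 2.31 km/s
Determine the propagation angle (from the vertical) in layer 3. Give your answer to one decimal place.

Ray parameter p = sin 12.1° / 0.54 = 3.8818e-01 s/km.
sin θ_3 = p·V_3 = 3.8818e-01 × 1.84 = 0.7143.
θ_3 = 45.58° from the vertical.

45.6°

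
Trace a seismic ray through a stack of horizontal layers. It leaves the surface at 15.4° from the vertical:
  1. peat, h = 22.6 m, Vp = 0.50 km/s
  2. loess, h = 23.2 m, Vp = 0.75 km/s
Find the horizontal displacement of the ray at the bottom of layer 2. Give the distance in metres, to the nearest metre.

Apply Snell's law at each interface; in layer i the horizontal offset is hᵢ·tan θᵢ.
Layer 1: θ = 15.40°; offset = 22.6·tan 15.40° = 6.225 m.
Layer 2: sin θ = 0.75·sin 15.4°/0.50 = 0.3983, θ = 23.47°; offset = 23.2·tan 23.47° = 10.075 m.
Summing the layer offsets gives 16.300 m.

16 m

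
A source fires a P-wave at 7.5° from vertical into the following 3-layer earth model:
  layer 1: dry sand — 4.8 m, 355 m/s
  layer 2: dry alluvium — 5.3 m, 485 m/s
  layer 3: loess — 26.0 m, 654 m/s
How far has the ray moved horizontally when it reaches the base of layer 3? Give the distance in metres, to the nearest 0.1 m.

Ray parameter p = sin 7.5° / 355 m/s = 3.6768e-04 s/m.
Layer 1: θ = 7.50°; offset = 4.8·tan 7.50° = 0.632 m.
Layer 2: sin θ = p·485 = 0.1783 → θ = 10.27°; offset = 5.3·tan 10.27° = 0.961 m.
Layer 3: sin θ = p·654 = 0.2405 → θ = 13.91°; offset = 26.0·tan 13.91° = 6.441 m.
Summing the layer offsets gives 8.033 m.

8.0 m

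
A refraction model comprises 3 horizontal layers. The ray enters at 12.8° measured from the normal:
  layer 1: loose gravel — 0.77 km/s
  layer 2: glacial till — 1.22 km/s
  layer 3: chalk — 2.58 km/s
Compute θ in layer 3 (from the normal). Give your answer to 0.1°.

Snell's law across each interface conserves sin θ / V, so sin θ_3 = V_3·sin θ₁/V₁.
sin θ_3 = 2.58 × sin 12.8° / 0.77 = 0.7423.
θ_3 = arcsin 0.7423 = 47.93°.

47.9°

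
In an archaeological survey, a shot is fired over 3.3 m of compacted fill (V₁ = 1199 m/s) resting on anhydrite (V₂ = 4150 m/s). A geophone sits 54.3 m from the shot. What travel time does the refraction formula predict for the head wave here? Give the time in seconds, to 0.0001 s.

0.0184 s

θ_c = arcsin(V₁/V₂) = arcsin(1199/4150) = 16.79°, cos θ_c = 0.9574.
Intercept time tᵢ = 2h cos θ_c / V₁ = 2·3.3·0.9574/1199 = 0.00527 s.
t = x/V₂ + tᵢ = 54.3/4150 + 0.00527 = 0.01835 s.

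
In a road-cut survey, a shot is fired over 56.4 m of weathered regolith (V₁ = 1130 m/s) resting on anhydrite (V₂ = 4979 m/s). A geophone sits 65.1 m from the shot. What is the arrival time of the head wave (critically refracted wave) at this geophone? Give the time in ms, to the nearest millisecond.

110 ms

θ_c = arcsin(V₁/V₂) = arcsin(1130/4979) = 13.12°, cos θ_c = 0.9739.
Intercept time tᵢ = 2h cos θ_c / V₁ = 2·56.4·0.9739/1130 = 0.09722 s.
t = x/V₂ + tᵢ = 65.1/4979 + 0.09722 = 0.11029 s.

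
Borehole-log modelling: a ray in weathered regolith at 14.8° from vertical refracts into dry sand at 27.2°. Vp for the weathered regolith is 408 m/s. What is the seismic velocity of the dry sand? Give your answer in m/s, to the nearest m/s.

730 m/s

sin 14.8° = 0.2554; sin 27.2° = 0.4571.
V₂ = V₁·(sin θ₂/sin θ₁) = 408·(0.4571/0.2554) = 730.08 m/s.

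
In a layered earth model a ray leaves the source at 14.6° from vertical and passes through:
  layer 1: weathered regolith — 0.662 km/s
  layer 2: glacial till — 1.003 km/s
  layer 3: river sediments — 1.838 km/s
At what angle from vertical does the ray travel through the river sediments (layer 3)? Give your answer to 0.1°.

44.4°

Ray parameter p = sin 14.6° / 0.662 = 3.8077e-01 s/km.
sin θ_3 = p·V_3 = 3.8077e-01 × 1.838 = 0.6999.
θ_3 = arcsin 0.6999 = 44.42°.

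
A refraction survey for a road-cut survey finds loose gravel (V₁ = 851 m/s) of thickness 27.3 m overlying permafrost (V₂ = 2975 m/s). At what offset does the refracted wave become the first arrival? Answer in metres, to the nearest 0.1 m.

θ_c = arcsin(851/2975) = 16.62°, so cos θ_c = 0.9582 and tᵢ = 2h cos θ_c/V₁ = 0.0615 s.
At crossover x/V₁ = x/V₂ + tᵢ ⇒ x = tᵢ/(1/V₁ − 1/V₂) = 0.06148/(1.1751e-03 − 3.3613e-04) = 73.28 m.

73.3 m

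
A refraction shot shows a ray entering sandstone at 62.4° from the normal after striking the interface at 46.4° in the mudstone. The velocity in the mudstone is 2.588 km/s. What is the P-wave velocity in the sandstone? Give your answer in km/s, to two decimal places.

3.17 km/s

sin 46.4° = 0.7242; sin 62.4° = 0.8862.
V₂ = V₁·(sin θ₂/sin θ₁) = 2.588·(0.8862/0.7242) = 3.17 km/s.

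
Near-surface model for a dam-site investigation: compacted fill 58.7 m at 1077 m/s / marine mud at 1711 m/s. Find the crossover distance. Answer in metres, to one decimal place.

246.2 m

x_cross = 2h·√((V₂+V₁)/(V₂−V₁)).
(V₂+V₁)/(V₂−V₁) = (1711+1077)/(1711−1077) = 4.3975; √ = 2.0970.
x_cross = 2·58.7·2.0970 = 246.19 m.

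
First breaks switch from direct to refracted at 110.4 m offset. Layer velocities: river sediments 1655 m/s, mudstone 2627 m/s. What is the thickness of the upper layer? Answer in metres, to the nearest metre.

x_cross = 2h·√((V₂+V₁)/(V₂−V₁)) → h = x_cross / (2·√((V₂+V₁)/(V₂−V₁))).
√((V₂+V₁)/(V₂−V₁)) = √((2627+1655)/(2627−1655)) = 2.0989.
h = 110.4 / (2·2.0989) = 26.30 m.

26 m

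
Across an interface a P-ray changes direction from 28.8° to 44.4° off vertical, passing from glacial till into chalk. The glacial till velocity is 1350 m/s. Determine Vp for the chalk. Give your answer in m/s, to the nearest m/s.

1961 m/s

sin 28.8° = 0.4818; sin 44.4° = 0.6997.
V₂ = V₁·(sin θ₂/sin θ₁) = 1350·(0.6997/0.4818) = 1960.64 m/s.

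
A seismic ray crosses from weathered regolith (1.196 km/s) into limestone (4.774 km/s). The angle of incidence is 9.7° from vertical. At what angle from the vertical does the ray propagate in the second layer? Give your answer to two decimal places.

42.26°

sin θ₁/V₁ = sin θ₂/V₂ ⇒ sin θ₂ = 4.774·sin 9.7°/1.196 = 4.774·0.1685/1.196 = 0.6725.
θ₂ = arcsin 0.6725 = 42.26° from the normal.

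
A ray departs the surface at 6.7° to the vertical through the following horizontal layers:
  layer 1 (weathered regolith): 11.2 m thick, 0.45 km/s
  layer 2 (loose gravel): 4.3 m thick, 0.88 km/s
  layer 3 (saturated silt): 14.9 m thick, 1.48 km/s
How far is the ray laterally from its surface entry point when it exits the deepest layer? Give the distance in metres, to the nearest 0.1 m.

Apply Snell's law at each interface; in layer i the horizontal offset is hᵢ·tan θᵢ.
Layer 1: θ = 6.70°; offset = 11.2·tan 6.70° = 1.316 m.
Layer 2: sin θ = 0.88·sin 6.7°/0.45 = 0.2282, θ = 13.19°; offset = 4.3·tan 13.19° = 1.008 m.
Layer 3: sin θ = 1.48·sin 6.7°/0.45 = 0.3837, θ = 22.56°; offset = 14.9·tan 22.56° = 6.191 m.
Summing the layer offsets gives 8.515 m.

8.5 m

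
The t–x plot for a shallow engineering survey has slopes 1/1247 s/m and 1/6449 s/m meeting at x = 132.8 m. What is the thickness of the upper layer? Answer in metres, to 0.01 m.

54.59 m

h = (x_cross/2)·√((V₂−V₁)/(V₂+V₁)).
(V₂−V₁)/(V₂+V₁) = (6449−1247)/(6449+1247) = 0.6759; √ = 0.8222.
h = (132.8/2)·0.8222 = 54.59 m.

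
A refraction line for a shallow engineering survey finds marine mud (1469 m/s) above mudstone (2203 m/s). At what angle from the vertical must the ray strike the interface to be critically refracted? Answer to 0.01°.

41.82°

Critical incidence: sin θ_c = V₁/V₂ = 1469/2203 = 0.6668.
θ_c = arcsin 0.6668 = 41.82°.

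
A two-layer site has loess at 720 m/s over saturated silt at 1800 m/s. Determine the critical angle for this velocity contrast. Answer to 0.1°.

Critical incidence: sin θ_c = V₁/V₂ = 720/1800 = 0.4000.
θ_c = arcsin 0.4000 = 23.58°.

23.6°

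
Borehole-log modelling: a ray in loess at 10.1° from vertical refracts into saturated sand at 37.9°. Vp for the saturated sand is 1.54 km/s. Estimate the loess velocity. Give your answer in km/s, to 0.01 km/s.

0.44 km/s

Snell's law: sin 10.1°/V₁ = sin 37.9°/V₂.
V₁ = V₂·sin 10.1°/sin 37.9° = 1.54 × 0.2855 = 0.44 km/s.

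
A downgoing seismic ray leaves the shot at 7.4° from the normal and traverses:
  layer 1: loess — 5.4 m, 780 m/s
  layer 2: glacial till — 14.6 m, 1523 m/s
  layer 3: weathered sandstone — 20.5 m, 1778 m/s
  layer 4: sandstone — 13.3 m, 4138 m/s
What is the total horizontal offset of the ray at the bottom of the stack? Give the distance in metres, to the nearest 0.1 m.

Ray parameter p = sin 7.4° / 780 m/s = 1.6512e-04 s/m.
Layer 1: θ = 7.40°; offset = 5.4·tan 7.40° = 0.701 m.
Layer 2: sin θ = p·1523 = 0.2515 → θ = 14.57°; offset = 14.6·tan 14.57° = 3.794 m.
Layer 3: sin θ = p·1778 = 0.2936 → θ = 17.07°; offset = 20.5·tan 17.07° = 6.296 m.
Layer 4: sin θ = p·4138 = 0.6833 → θ = 43.10°; offset = 13.3·tan 43.10° = 12.446 m.
Total horizontal offset = 23.237 m.

23.2 m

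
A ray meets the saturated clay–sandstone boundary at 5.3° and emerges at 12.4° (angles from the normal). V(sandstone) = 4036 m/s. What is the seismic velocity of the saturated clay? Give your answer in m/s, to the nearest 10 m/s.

sin 5.3° = 0.0924; sin 12.4° = 0.2147.
V₁ = V₂·(sin θ₁/sin θ₂) = 4036·(0.0924/0.2147) = 1736.13 m/s.

1740 m/s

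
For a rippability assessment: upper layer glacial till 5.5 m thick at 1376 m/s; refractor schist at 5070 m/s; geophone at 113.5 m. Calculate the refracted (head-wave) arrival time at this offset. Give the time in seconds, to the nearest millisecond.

θ_c = arcsin(V₁/V₂) = arcsin(1376/5070) = 15.75°, cos θ_c = 0.9625.
Intercept time tᵢ = 2h cos θ_c / V₁ = 2·5.5·0.9625/1376 = 0.00769 s.
t = x/V₂ + tᵢ = 113.5/5070 + 0.00769 = 0.03008 s.

0.030 s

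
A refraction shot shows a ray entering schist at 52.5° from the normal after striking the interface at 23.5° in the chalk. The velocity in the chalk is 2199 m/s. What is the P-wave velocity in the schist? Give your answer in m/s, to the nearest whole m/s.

4375 m/s

sin 23.5° = 0.3987; sin 52.5° = 0.7934.
V₂ = V₁·(sin θ₂/sin θ₁) = 2199·(0.7934/0.3987) = 4375.14 m/s.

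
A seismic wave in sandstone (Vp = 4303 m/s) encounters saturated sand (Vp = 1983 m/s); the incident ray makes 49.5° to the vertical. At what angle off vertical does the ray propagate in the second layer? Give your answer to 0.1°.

20.5°

sin θ₁/V₁ = sin θ₂/V₂ ⇒ sin θ₂ = 1983·sin 49.5°/4303 = 1983·0.7604/4303 = 0.3504.
θ₂ = sin⁻¹(0.3504) = 20.51° (from vertical).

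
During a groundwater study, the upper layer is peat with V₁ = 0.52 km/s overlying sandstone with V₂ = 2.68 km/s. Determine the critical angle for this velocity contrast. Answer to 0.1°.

11.2°

Critical incidence: sin θ_c = V₁/V₂ = 0.52/2.68 = 0.1940.
θ_c = arcsin 0.1940 = 11.19°.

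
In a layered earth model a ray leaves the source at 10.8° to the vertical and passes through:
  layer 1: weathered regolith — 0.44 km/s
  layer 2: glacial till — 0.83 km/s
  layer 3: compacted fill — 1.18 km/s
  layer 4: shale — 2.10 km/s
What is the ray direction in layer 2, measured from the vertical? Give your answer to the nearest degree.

21°

Ray parameter p = sin 10.8° / 0.44 = 4.2587e-01 s/km.
sin θ_2 = p·V_2 = 4.2587e-01 × 0.83 = 0.3535.
θ_2 = arcsin 0.3535 = 20.70°.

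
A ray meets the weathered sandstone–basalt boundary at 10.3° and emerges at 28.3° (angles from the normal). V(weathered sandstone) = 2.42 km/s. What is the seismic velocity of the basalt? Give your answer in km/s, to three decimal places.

Snell's law: sin 10.3°/V₁ = sin 28.3°/V₂.
V₂ = V₁·sin 28.3°/sin 10.3° = 2.42 × 2.6515 = 6.417 km/s.

6.417 km/s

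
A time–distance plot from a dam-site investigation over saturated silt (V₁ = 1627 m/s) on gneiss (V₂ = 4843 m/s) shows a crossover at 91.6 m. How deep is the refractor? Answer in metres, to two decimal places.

x_cross = 2h·√((V₂+V₁)/(V₂−V₁)) → h = x_cross / (2·√((V₂+V₁)/(V₂−V₁))).
√((V₂+V₁)/(V₂−V₁)) = √((4843+1627)/(4843−1627)) = 1.4184.
h = 91.6 / (2·1.4184) = 32.29 m.

32.29 m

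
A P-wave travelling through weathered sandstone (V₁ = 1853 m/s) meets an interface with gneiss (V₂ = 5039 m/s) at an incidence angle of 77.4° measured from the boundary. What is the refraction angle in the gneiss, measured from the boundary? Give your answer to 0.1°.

Convert to the normal: θ₁ = 90° − 77.4° = 12.6°.
Snell's law: sin θ₂ = (V₂/V₁)·sin θ₁ = (5039/1853)·sin 12.6° = 0.5932.
θ₂ = sin⁻¹(0.5932) = 36.39° (from vertical).
From the interface: 90° − 36.39° = 53.61°.

53.6°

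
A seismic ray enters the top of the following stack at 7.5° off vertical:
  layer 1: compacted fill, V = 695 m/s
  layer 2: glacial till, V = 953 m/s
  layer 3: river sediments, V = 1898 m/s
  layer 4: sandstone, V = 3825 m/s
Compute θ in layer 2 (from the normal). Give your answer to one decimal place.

10.3°

Snell's law across each interface conserves sin θ / V, so sin θ_2 = V_2·sin θ₁/V₁.
sin θ_2 = 953 × sin 7.5° / 695 = 0.1790.
θ_2 = arcsin 0.1790 = 10.31°.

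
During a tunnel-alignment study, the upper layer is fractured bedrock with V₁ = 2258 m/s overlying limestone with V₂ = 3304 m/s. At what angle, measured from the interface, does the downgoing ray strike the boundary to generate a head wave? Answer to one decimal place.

At critical incidence the refracted ray runs along the interface (θ₂ = 90°), so sin θ_c = V₁/V₂.
θ_c = arcsin(2258/3304) = arcsin 0.6834 = 43.11°.
Measured from the interface: 90° − 43.11° = 46.89°.

46.9°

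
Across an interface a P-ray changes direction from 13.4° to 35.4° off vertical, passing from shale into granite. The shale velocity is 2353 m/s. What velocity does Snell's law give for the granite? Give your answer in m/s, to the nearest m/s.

Snell's law: sin 13.4°/V₁ = sin 35.4°/V₂.
V₂ = V₁·sin 35.4°/sin 13.4° = 2353 × 2.4996 = 5881.60 m/s.

5882 m/s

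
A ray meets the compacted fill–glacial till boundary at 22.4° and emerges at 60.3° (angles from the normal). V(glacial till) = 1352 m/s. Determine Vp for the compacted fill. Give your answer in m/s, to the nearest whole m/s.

Snell's law: sin 22.4°/V₁ = sin 60.3°/V₂.
V₁ = V₂·sin 22.4°/sin 60.3° = 1352 × 0.4387 = 593.13 m/s.

593 m/s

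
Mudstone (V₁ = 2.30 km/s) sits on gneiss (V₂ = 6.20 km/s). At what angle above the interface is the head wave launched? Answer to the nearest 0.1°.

Critical incidence: sin θ_c = V₁/V₂ = 2.30/6.20 = 0.3710.
θ_c = arcsin 0.3710 = 21.78°.
Measured from the interface: 90° − 21.78° = 68.22°.

68.2°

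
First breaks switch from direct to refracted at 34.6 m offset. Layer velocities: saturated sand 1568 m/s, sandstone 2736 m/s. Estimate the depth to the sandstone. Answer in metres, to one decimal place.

h = (x_cross/2)·√((V₂−V₁)/(V₂+V₁)).
(V₂−V₁)/(V₂+V₁) = (2736−1568)/(2736+1568) = 0.2714; √ = 0.5209.
h = (34.6/2)·0.5209 = 9.01 m.

9.0 m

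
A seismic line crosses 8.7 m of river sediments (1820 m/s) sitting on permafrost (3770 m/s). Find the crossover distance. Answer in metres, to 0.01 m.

29.46 m

x_cross = 2h·√((V₂+V₁)/(V₂−V₁)).
(V₂+V₁)/(V₂−V₁) = (3770+1820)/(3770−1820) = 2.8667; √ = 1.6931.
x_cross = 2·8.7·1.6931 = 29.46 m.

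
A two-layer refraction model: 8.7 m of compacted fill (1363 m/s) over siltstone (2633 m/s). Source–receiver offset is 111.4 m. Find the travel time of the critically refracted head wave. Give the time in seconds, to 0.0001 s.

θ_c = arcsin(V₁/V₂) = arcsin(1363/2633) = 31.18°, cos θ_c = 0.8556.
Intercept time tᵢ = 2h cos θ_c / V₁ = 2·8.7·0.8556/1363 = 0.01092 s.
t = x/V₂ + tᵢ = 111.4/2633 + 0.01092 = 0.05323 s.

0.0532 s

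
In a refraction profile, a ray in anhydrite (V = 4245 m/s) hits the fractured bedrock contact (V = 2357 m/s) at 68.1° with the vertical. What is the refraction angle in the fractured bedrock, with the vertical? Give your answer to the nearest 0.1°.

sin θ₁/V₁ = sin θ₂/V₂ ⇒ sin θ₂ = 2357·sin 68.1°/4245 = 2357·0.9278/4245 = 0.5152.
θ₂ = arcsin 0.5152 = 31.01° from the normal.

31.0°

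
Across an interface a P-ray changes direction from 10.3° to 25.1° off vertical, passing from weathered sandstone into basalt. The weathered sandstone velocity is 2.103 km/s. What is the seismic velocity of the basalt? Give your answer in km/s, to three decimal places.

4.989 km/s

Snell's law: sin 10.3°/V₁ = sin 25.1°/V₂.
V₂ = V₁·sin 25.1°/sin 10.3° = 2.103 × 2.3725 = 4.989 km/s.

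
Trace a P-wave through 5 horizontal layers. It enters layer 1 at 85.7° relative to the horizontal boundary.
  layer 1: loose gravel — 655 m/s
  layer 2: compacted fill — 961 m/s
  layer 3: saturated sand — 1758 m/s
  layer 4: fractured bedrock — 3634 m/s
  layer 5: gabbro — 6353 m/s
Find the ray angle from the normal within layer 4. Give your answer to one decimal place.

24.6°

From the normal: θ₁ = 90° − 85.7° = 4.3°.
Snell's law across each interface conserves sin θ / V, so sin θ_4 = V_4·sin θ₁/V₁.
sin θ_4 = 3634 × sin 4.3° / 655 = 0.4160.
θ_4 = arcsin 0.4160 = 24.58°.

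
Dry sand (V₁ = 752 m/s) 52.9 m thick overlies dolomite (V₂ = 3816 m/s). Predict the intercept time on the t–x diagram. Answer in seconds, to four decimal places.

θ_c = arcsin(V₁/V₂) = arcsin(752/3816) = 11.37°; cos θ_c = 0.9804.
tᵢ = 2h·cos θ_c / V₁ = 2·52.9·0.9804 / 752 = 0.13793 s.

0.1379 s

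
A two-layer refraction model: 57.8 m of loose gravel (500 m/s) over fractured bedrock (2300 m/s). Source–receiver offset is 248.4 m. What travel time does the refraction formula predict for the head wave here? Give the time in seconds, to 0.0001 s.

θ_c = arcsin(V₁/V₂) = arcsin(500/2300) = 12.56°, cos θ_c = 0.9761.
Intercept time tᵢ = 2h cos θ_c / V₁ = 2·57.8·0.9761/500 = 0.22567 s.
t = x/V₂ + tᵢ = 248.4/2300 + 0.22567 = 0.33367 s.

0.3337 s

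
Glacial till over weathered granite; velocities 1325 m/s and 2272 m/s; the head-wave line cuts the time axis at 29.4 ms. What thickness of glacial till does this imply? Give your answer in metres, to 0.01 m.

23.98 m

θ_c = arcsin(1325/2272) = 35.67°; cos θ_c = 0.8123.
tᵢ = 2h cos θ_c/V₁ ⇒ h = tᵢ·V₁/(2 cos θ_c) = 0.0294·1325/(2·0.8123) = 23.98 m.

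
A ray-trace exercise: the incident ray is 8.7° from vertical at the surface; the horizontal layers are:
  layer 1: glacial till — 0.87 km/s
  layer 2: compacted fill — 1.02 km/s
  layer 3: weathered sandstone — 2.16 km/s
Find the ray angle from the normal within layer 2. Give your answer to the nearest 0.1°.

Ray parameter p = sin 8.7° / 0.87 = 1.7386e-01 s/km.
sin θ_2 = p·V_2 = 1.7386e-01 × 1.02 = 0.1773.
θ_2 = 10.21° from the vertical.

10.2°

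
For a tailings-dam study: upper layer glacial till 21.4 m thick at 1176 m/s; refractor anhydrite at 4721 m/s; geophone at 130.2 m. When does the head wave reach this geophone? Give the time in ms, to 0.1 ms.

θ_c = arcsin(V₁/V₂) = arcsin(1176/4721) = 14.42°, cos θ_c = 0.9685.
Intercept time tᵢ = 2h cos θ_c / V₁ = 2·21.4·0.9685/1176 = 0.03525 s.
t = x/V₂ + tᵢ = 130.2/4721 + 0.03525 = 0.06283 s.

62.8 ms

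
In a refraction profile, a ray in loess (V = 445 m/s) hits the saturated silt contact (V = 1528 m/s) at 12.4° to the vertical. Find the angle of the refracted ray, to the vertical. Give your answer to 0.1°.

47.5°

sin θ₁/V₁ = sin θ₂/V₂ ⇒ sin θ₂ = 1528·sin 12.4°/445 = 1528·0.2147/445 = 0.7373.
θ₂ = sin⁻¹(0.7373) = 47.51° (from vertical).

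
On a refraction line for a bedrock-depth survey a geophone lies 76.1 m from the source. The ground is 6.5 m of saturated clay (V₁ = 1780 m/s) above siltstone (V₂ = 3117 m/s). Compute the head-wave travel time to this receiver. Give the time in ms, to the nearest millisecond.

30 ms

θ_c = arcsin(V₁/V₂) = arcsin(1780/3117) = 34.82°, cos θ_c = 0.8209.
Intercept time tᵢ = 2h cos θ_c / V₁ = 2·6.5·0.8209/1780 = 0.00600 s.
t = x/V₂ + tᵢ = 76.1/3117 + 0.00600 = 0.03041 s.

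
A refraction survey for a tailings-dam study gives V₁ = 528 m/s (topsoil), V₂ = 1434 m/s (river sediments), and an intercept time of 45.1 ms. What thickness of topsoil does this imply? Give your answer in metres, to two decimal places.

h = tᵢ·V₁·V₂ / (2·√(V₂²−V₁²)).
√(V₂²−V₁²) = √(1434² − 528²) = 1333.3 m/s.
h = 0.0451 s × 528 × 1434 / (2 × 1333.3) = 12.81 m.

12.81 m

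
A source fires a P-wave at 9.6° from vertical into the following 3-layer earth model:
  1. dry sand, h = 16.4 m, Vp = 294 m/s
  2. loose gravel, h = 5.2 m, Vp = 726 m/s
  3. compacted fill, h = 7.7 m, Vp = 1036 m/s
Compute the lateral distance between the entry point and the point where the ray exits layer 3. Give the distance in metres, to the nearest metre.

Apply Snell's law at each interface; in layer i the horizontal offset is hᵢ·tan θᵢ.
Layer 1: θ = 9.60°; offset = 16.4·tan 9.60° = 2.774 m.
Layer 2: sin θ = 726·sin 9.6°/294 = 0.4118, θ = 24.32°; offset = 5.2·tan 24.32° = 2.350 m.
Layer 3: sin θ = 1036·sin 9.6°/294 = 0.5877, θ = 35.99°; offset = 7.7·tan 35.99° = 5.593 m.
Summing the layer offsets gives 10.716 m.

11 m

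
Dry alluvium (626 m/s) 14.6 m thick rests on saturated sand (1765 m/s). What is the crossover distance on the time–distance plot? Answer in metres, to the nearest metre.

42 m

x_cross = 2h·√((V₂+V₁)/(V₂−V₁)).
(V₂+V₁)/(V₂−V₁) = (1765+626)/(1765−626) = 2.0992; √ = 1.4489.
x_cross = 2·14.6·1.4489 = 42.31 m.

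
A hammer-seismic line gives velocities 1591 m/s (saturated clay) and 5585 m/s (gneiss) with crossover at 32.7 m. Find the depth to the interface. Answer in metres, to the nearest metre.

h = (x_cross/2)·√((V₂−V₁)/(V₂+V₁)).
(V₂−V₁)/(V₂+V₁) = (5585−1591)/(5585+1591) = 0.5566; √ = 0.7460.
h = (32.7/2)·0.7460 = 12.20 m.

12 m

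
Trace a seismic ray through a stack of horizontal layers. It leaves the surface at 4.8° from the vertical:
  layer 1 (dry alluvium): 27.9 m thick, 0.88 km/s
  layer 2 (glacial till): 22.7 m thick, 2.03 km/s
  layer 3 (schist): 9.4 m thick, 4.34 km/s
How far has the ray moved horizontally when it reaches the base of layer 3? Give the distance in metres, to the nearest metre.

Apply Snell's law at each interface; in layer i the horizontal offset is hᵢ·tan θᵢ.
Layer 1: θ = 4.80°; offset = 27.9·tan 4.80° = 2.343 m.
Layer 2: sin θ = 2.03·sin 4.8°/0.88 = 0.1930, θ = 11.13°; offset = 22.7·tan 11.13° = 4.466 m.
Layer 3: sin θ = 4.34·sin 4.8°/0.88 = 0.4127, θ = 24.37°; offset = 9.4·tan 24.37° = 4.259 m.
Total horizontal offset = 11.067 m.

11 m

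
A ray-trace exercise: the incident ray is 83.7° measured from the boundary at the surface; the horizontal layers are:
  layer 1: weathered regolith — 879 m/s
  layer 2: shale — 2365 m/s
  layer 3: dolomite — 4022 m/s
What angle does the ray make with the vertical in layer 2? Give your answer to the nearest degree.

17°

From the normal: θ₁ = 90° − 83.7° = 6.3°.
Snell's law across each interface conserves sin θ / V, so sin θ_2 = V_2·sin θ₁/V₁.
sin θ_2 = 2365 × sin 6.3° / 879 = 0.2952.
θ_2 = 17.17° from the vertical.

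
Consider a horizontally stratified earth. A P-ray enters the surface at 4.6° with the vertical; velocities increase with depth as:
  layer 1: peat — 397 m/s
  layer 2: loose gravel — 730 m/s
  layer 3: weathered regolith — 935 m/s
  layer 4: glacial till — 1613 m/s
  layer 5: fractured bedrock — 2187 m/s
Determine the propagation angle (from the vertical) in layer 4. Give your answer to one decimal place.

Ray parameter p = sin 4.6° / 397 = 2.0201e-04 s/m.
sin θ_4 = p·V_4 = 2.0201e-04 × 1613 = 0.3258.
θ_4 = 19.02° from the vertical.

19.0°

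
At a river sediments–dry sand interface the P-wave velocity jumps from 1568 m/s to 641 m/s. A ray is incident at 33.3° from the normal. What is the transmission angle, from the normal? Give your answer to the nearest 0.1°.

sin θ₁/V₁ = sin θ₂/V₂ ⇒ sin θ₂ = 641·sin 33.3°/1568 = 641·0.5490/1568 = 0.2244.
θ₂ = arcsin 0.2244 = 12.97° from the normal.

13.0°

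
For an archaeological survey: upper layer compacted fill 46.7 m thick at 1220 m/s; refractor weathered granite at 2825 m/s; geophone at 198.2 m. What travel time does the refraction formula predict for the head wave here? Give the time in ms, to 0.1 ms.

θ_c = arcsin(V₁/V₂) = arcsin(1220/2825) = 25.59°, cos θ_c = 0.9019.
Intercept time tᵢ = 2h cos θ_c / V₁ = 2·46.7·0.9019/1220 = 0.06905 s.
t = x/V₂ + tᵢ = 198.2/2825 + 0.06905 = 0.13921 s.

139.2 ms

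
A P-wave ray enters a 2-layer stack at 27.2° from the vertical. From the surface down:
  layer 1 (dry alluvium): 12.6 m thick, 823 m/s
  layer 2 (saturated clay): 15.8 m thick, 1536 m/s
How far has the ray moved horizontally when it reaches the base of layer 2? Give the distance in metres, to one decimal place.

32.3 m

Apply Snell's law at each interface; in layer i the horizontal offset is hᵢ·tan θᵢ.
Layer 1: θ = 27.20°; offset = 12.6·tan 27.20° = 6.476 m.
Layer 2: sin θ = 1536·sin 27.2°/823 = 0.8531, θ = 58.55°; offset = 15.8·tan 58.55° = 25.834 m.
Σ offsets = 32.310 m.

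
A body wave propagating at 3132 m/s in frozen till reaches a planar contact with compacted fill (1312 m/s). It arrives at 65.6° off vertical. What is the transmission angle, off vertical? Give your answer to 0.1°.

sin θ₁/V₁ = sin θ₂/V₂ ⇒ sin θ₂ = 1312·sin 65.6°/3132 = 1312·0.9107/3132 = 0.3815.
θ₂ = arcsin 0.3815 = 22.43° from the normal.

22.4°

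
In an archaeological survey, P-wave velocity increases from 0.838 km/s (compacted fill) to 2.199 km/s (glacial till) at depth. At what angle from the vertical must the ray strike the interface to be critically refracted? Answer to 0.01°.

At critical incidence the refracted ray runs along the interface (θ₂ = 90°), so sin θ_c = V₁/V₂.
θ_c = arcsin(0.838/2.199) = arcsin 0.3811 = 22.40°.

22.40°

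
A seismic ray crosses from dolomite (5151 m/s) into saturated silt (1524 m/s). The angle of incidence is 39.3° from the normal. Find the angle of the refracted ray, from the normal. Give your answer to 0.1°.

sin θ₁/V₁ = sin θ₂/V₂ ⇒ sin θ₂ = 1524·sin 39.3°/5151 = 1524·0.6334/5151 = 0.1874.
θ₂ = arcsin 0.1874 = 10.80° from the normal.

10.8°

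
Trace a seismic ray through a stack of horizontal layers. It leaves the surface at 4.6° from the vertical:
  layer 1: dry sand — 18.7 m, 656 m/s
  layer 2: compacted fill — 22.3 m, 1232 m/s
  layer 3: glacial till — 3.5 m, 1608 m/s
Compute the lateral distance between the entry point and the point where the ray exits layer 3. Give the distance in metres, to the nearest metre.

6 m

Ray parameter p = sin 4.6° / 656 m/s = 1.2225e-04 s/m.
Layer 1: θ = 4.60°; offset = 18.7·tan 4.60° = 1.505 m.
Layer 2: sin θ = p·1232 = 0.1506 → θ = 8.66°; offset = 22.3·tan 8.66° = 3.398 m.
Layer 3: sin θ = p·1608 = 0.1966 → θ = 11.34°; offset = 3.5·tan 11.34° = 0.702 m.
Σ offsets = 5.604 m.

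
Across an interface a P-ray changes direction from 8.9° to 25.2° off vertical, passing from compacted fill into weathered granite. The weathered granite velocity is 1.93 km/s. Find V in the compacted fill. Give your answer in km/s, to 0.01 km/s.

0.70 km/s

sin 8.9° = 0.1547; sin 25.2° = 0.4258.
V₁ = V₂·(sin θ₁/sin θ₂) = 1.93·(0.1547/0.4258) = 0.70 km/s.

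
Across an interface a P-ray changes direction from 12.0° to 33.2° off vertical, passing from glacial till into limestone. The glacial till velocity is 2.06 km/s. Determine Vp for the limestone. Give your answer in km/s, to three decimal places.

Snell's law: sin 12.0°/V₁ = sin 33.2°/V₂.
V₂ = V₁·sin 33.2°/sin 12.0° = 2.06 × 2.6336 = 5.425 km/s.

5.425 km/s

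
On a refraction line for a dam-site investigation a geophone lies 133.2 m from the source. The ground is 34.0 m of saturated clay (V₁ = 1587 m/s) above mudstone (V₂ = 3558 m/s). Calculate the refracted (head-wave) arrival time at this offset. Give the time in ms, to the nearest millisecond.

76 ms

θ_c = arcsin(V₁/V₂) = arcsin(1587/3558) = 26.49°, cos θ_c = 0.8950.
Intercept time tᵢ = 2h cos θ_c / V₁ = 2·34.0·0.8950/1587 = 0.03835 s.
t = x/V₂ + tᵢ = 133.2/3558 + 0.03835 = 0.07579 s.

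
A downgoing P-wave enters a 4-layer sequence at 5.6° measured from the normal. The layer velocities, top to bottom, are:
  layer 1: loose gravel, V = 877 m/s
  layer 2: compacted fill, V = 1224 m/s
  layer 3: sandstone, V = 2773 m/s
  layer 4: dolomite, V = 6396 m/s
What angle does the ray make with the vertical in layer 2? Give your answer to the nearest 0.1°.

7.8°

Ray parameter p = sin 5.6° / 877 = 1.1127e-04 s/m.
sin θ_2 = p·V_2 = 1.1127e-04 × 1224 = 0.1362.
θ_2 = arcsin 0.1362 = 7.83°.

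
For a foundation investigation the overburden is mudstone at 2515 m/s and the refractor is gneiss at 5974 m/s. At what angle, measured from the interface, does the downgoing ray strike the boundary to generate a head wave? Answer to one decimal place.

65.1°

Critical incidence: sin θ_c = V₁/V₂ = 2515/5974 = 0.4210.
θ_c = arcsin 0.4210 = 24.90°.
Measured from the interface: 90° − 24.90° = 65.10°.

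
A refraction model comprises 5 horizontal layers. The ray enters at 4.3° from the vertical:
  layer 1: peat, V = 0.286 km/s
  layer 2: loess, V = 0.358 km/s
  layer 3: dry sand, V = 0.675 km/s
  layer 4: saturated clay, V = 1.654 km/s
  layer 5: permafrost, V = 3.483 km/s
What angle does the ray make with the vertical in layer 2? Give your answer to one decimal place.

Ray parameter p = sin 4.3° / 0.286 = 2.6216e-01 s/km.
sin θ_2 = p·V_2 = 2.6216e-01 × 0.358 = 0.0939.
θ_2 = 5.39° from the vertical.

5.4°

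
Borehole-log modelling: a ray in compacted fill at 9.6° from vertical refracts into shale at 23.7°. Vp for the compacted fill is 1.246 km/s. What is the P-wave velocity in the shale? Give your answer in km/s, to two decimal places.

3.00 km/s

sin 9.6° = 0.1668; sin 23.7° = 0.4019.
V₂ = V₁·(sin θ₂/sin θ₁) = 1.246·(0.4019/0.1668) = 3.00 km/s.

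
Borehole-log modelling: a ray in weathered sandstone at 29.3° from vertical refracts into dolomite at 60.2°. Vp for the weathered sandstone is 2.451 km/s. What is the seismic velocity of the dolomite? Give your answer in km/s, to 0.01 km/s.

sin 29.3° = 0.4894; sin 60.2° = 0.8678.
V₂ = V₁·(sin θ₂/sin θ₁) = 2.451·(0.8678/0.4894) = 4.35 km/s.

4.35 km/s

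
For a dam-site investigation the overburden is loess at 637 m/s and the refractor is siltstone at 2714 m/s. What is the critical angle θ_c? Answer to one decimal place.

13.6°

At critical incidence the refracted ray runs along the interface (θ₂ = 90°), so sin θ_c = V₁/V₂.
θ_c = arcsin(637/2714) = arcsin 0.2347 = 13.57°.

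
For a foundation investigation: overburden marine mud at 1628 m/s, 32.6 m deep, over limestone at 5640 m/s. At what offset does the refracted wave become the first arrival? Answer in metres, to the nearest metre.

88 m

θ_c = arcsin(1628/5640) = 16.78°, so cos θ_c = 0.9574 and tᵢ = 2h cos θ_c/V₁ = 0.0383 s.
At crossover x/V₁ = x/V₂ + tᵢ ⇒ x = tᵢ/(1/V₁ − 1/V₂) = 0.03834/(6.1425e-04 − 1.7730e-04) = 87.76 m.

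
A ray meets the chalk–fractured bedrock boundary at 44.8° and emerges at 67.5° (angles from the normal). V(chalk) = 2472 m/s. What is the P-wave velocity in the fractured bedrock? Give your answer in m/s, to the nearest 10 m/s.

3240 m/s

sin 44.8° = 0.7046; sin 67.5° = 0.9239.
V₂ = V₁·(sin θ₂/sin θ₁) = 2472·(0.9239/0.7046) = 3241.16 m/s.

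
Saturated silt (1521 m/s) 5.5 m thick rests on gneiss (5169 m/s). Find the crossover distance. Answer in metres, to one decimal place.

14.9 m

θ_c = arcsin(1521/5169) = 17.11°, so cos θ_c = 0.9557 and tᵢ = 2h cos θ_c/V₁ = 0.0069 s.
At crossover x/V₁ = x/V₂ + tᵢ ⇒ x = tᵢ/(1/V₁ − 1/V₂) = 0.00691/(6.5746e-04 − 1.9346e-04) = 14.90 m.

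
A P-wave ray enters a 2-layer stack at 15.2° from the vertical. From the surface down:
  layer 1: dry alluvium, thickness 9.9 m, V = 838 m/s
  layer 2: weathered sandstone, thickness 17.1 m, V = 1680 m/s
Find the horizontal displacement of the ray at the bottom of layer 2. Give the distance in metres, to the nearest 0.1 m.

Apply Snell's law at each interface; in layer i the horizontal offset is hᵢ·tan θᵢ.
Layer 1: θ = 15.20°; offset = 9.9·tan 15.20° = 2.690 m.
Layer 2: sin θ = 1680·sin 15.2°/838 = 0.5256, θ = 31.71°; offset = 17.1·tan 31.71° = 10.566 m.
Total horizontal offset = 13.255 m.

13.3 m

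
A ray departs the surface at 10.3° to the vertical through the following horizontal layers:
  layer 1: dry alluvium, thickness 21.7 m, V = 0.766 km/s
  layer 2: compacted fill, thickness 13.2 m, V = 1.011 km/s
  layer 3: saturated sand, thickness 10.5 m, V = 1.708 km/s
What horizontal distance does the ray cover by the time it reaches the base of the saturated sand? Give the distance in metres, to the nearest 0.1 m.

11.7 m

p = sin θ₁/V₁ = sin 10.3°/0.766 = 2.3342e-01 s/km is conserved through the stack.
Layer 1: θ = 10.30°; offset = 21.7·tan 10.30° = 3.944 m.
Layer 2: sin θ = p·1.011 = 0.2360 → θ = 13.65°; offset = 13.2·tan 13.65° = 3.206 m.
Layer 3: sin θ = p·1.708 = 0.3987 → θ = 23.50°; offset = 10.5·tan 23.50° = 4.565 m.
Summing the layer offsets gives 11.714 m.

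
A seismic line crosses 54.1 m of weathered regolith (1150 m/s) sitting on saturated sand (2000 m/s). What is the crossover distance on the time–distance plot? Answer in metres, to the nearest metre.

208 m

θ_c = arcsin(1150/2000) = 35.10°, so cos θ_c = 0.8182 and tᵢ = 2h cos θ_c/V₁ = 0.0770 s.
At crossover x/V₁ = x/V₂ + tᵢ ⇒ x = tᵢ/(1/V₁ − 1/V₂) = 0.07698/(8.6957e-04 − 5.0000e-04) = 208.29 m.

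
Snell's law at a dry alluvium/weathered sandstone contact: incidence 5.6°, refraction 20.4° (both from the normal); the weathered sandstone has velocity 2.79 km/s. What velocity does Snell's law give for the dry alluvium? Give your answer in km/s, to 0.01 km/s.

0.78 km/s

Snell's law: sin 5.6°/V₁ = sin 20.4°/V₂.
V₁ = V₂·sin 5.6°/sin 20.4° = 2.79 × 0.2800 = 0.78 km/s.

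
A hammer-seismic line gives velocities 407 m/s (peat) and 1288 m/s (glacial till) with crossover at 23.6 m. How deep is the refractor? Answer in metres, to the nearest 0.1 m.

h = (x_cross/2)·√((V₂−V₁)/(V₂+V₁)).
(V₂−V₁)/(V₂+V₁) = (1288−407)/(1288+407) = 0.5198; √ = 0.7209.
h = (23.6/2)·0.7209 = 8.51 m.

8.5 m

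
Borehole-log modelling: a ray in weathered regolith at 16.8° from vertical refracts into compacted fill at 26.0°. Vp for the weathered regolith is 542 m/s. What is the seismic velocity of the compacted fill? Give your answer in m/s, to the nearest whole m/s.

Snell's law: sin 16.8°/V₁ = sin 26.0°/V₂.
V₂ = V₁·sin 26.0°/sin 16.8° = 542 × 1.5167 = 822.05 m/s.

822 m/s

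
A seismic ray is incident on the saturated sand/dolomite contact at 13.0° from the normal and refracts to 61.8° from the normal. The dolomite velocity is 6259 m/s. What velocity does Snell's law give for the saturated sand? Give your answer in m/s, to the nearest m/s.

Snell's law: sin 13.0°/V₁ = sin 61.8°/V₂.
V₁ = V₂·sin 13.0°/sin 61.8° = 6259 × 0.2552 = 1597.60 m/s.

1598 m/s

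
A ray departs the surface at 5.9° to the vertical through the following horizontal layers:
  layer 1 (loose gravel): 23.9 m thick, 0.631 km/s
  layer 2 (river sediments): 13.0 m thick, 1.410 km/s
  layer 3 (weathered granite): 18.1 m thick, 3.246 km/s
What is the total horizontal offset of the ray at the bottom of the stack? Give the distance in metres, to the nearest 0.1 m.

16.8 m

Apply Snell's law at each interface; in layer i the horizontal offset is hᵢ·tan θᵢ.
Layer 1: θ = 5.90°; offset = 23.9·tan 5.90° = 2.470 m.
Layer 2: sin θ = 1.410·sin 5.9°/0.631 = 0.2297, θ = 13.28°; offset = 13.0·tan 13.28° = 3.068 m.
Layer 3: sin θ = 3.246·sin 5.9°/0.631 = 0.5288, θ = 31.92°; offset = 18.1·tan 31.92° = 11.277 m.
Summing the layer offsets gives 16.814 m.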